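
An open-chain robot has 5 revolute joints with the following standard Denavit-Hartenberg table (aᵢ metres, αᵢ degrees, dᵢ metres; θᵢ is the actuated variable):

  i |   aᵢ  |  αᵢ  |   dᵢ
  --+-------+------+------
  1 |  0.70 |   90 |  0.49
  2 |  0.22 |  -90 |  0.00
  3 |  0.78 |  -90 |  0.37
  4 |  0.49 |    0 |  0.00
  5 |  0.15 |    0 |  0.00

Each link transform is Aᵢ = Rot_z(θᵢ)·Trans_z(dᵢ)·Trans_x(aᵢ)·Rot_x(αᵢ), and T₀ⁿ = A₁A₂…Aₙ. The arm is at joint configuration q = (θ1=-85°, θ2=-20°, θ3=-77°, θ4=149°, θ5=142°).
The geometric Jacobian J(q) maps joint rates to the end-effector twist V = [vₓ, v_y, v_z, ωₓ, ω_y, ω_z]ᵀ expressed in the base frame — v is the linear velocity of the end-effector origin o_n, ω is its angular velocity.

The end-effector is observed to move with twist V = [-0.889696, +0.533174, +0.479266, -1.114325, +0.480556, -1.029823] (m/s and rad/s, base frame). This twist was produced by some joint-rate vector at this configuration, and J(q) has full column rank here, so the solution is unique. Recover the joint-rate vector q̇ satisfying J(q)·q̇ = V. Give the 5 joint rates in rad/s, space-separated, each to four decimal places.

-0.8180 0.9600 -0.3960 0.0680 -0.5490

o_n = [-0.3073, -1.1133, 0.6251]
J₁: ẑ×o_n = [1.1133, -0.3073, 0.0000], ω = ẑ
J2: z=[-0.9962, -0.0872, 0.0000] o=[0.0610, -0.6973, 0.4900] → [-0.0118, 0.1345, 0.3823, -0.9962, -0.0872, 0.0000]
J3: z=[0.0298, -0.3407, 0.9397] o=[0.0790, -0.9033, 0.4148] → [0.1257, -0.3693, -0.1379, 0.0298, -0.3407, 0.9397]
J4: z=[0.3039, -0.8925, -0.3333] o=[-0.6527, -1.2598, 0.7024] → [0.1179, -0.0916, 0.3528, 0.3039, -0.8925, -0.3333]
J5: z=[0.3039, -0.8925, -0.3333] o=[-0.2603, -1.0497, 0.4976] → [-0.1350, -0.0231, -0.0613, 0.3039, -0.8925, -0.3333]
q̇ = J⁺·V = [-0.8180, 0.9600, -0.3960, 0.0680, -0.5490]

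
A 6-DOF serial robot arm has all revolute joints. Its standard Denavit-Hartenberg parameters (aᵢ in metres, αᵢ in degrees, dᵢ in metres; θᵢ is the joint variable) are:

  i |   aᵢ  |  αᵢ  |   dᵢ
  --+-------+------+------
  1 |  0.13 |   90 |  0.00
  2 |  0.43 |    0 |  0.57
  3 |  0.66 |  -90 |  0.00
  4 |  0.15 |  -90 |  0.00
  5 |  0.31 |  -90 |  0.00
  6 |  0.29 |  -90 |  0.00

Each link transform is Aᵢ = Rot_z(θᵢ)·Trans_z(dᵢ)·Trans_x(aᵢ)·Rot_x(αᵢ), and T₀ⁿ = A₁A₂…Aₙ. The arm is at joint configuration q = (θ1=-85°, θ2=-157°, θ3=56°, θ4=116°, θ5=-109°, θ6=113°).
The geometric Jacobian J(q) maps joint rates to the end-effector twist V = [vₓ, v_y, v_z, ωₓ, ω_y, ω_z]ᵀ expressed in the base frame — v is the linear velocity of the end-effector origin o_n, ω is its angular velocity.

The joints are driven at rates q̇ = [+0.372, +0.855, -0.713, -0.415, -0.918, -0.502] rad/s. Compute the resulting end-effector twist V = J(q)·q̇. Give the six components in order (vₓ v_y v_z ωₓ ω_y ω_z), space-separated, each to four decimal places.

o_n = [-0.3959, 0.2141, -1.0499]
J₁: ẑ×o_n = [-0.2141, -0.3959, 0.0000], ω = ẑ
J2: z=[-0.9962, -0.0872, 0.0000] o=[0.0113, -0.1295, 0.0000] → [0.0915, -1.0459, -0.3778, -0.9962, -0.0872, 0.0000]
J3: z=[-0.9962, -0.0872, 0.0000] o=[-0.5910, 0.2151, -0.1680] → [0.0769, -0.8785, 0.0180, -0.9962, -0.0872, 0.0000]
J4: z=[0.0856, -0.9779, -0.1908] o=[-0.6020, 0.3406, -0.8159] → [0.2047, -0.0193, 0.1907, 0.0856, -0.9779, -0.1908]
J5: z=[-0.4218, -0.2091, 0.8823] o=[-0.4666, 0.3398, -0.7513] → [0.1733, -0.0635, 0.0678, -0.4218, -0.2091, 0.8823]
J6: z=[0.8813, -0.3231, 0.3448] o=[-0.5326, 0.0537, -0.8507] → [0.0091, 0.2227, 0.1855, 0.8813, -0.3231, 0.3448]
V = J·q̇ = [-0.3048, -0.4606, -0.5704, -0.2322, 0.7475, -0.5318]

-0.3048 -0.4606 -0.5704 -0.2322 0.7475 -0.5318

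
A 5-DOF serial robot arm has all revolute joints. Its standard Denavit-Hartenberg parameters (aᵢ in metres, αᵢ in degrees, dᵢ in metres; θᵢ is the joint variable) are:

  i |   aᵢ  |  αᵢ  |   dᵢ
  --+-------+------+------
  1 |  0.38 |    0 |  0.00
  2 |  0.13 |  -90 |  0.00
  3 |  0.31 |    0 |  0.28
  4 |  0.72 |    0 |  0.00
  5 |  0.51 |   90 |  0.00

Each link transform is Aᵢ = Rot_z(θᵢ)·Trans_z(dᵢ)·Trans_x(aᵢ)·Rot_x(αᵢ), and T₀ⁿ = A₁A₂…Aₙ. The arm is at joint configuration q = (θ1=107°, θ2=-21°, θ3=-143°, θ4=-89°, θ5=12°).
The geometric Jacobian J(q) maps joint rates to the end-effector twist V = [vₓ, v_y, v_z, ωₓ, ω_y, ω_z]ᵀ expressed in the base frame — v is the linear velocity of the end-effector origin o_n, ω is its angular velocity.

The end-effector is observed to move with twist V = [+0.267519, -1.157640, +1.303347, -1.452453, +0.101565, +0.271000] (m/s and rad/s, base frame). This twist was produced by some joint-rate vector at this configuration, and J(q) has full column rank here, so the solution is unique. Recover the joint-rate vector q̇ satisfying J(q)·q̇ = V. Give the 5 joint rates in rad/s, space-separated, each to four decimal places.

-0.2530 0.5240 0.6410 0.6580 0.1570

o_n = [-0.4568, -0.5663, -0.7086]
J₁: ẑ×o_n = [0.5663, -0.4568, 0.0000], ω = ẑ
J2: z=[0.0000, 0.0000, 1.0000] o=[-0.1111, 0.3634, 0.0000] → [0.9297, -0.3457, 0.0000, 0.0000, 0.0000, 1.0000]
J3: z=[-0.9976, 0.0698, 0.0000] o=[-0.1020, 0.4931, 0.0000] → [-0.0494, -0.7069, 1.0815, -0.9976, 0.0698, 0.0000]
J4: z=[-0.9976, 0.0698, 0.0000] o=[-0.3986, 0.2656, 0.1866] → [-0.0624, -0.8930, 0.8340, -0.9976, 0.0698, 0.0000]
J5: z=[-0.9976, 0.0698, 0.0000] o=[-0.4295, -0.1766, -0.3808] → [-0.0229, -0.3270, 0.3907, -0.9976, 0.0698, 0.0000]
q̇ = J⁺·V = [-0.2530, 0.5240, 0.6410, 0.6580, 0.1570]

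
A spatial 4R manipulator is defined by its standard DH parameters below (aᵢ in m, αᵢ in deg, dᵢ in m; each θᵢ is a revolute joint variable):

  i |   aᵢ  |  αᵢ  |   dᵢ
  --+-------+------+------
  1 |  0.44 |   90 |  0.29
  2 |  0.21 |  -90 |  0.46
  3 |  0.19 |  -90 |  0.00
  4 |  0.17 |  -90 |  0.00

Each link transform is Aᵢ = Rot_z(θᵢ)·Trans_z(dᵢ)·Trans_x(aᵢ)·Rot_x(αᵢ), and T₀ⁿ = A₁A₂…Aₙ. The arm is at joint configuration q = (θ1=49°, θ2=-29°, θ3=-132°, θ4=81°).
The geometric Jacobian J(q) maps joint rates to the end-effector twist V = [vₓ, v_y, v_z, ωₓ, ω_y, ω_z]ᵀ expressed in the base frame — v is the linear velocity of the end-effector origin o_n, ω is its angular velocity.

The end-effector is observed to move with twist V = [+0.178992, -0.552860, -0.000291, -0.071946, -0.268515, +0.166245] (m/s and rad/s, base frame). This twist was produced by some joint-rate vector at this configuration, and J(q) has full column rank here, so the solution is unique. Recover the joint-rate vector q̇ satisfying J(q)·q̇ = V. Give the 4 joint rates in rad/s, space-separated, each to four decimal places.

o_n = [0.7412, -0.0938, 0.1116]
J₁: ẑ×o_n = [0.0938, 0.7412, -0.0000], ω = ẑ
J2: z=[0.7547, -0.6561, 0.0000] o=[0.2887, 0.3321, 0.2900] → [0.1170, 0.1346, -0.0245, 0.7547, -0.6561, 0.0000]
J3: z=[0.3181, 0.3659, 0.8746] o=[0.7563, 0.1689, 0.1882] → [0.2017, 0.0112, -0.0780, 0.3181, 0.3659, 0.8746]
J4: z=[0.9314, 0.0515, -0.3603] o=[0.7899, -0.0077, 0.2498] → [-0.0382, 0.1463, -0.0777, 0.9314, 0.0515, -0.3603]
q̇ = J⁺·V = [-0.7120, 0.7020, 0.6470, -0.8670]

-0.7120 0.7020 0.6470 -0.8670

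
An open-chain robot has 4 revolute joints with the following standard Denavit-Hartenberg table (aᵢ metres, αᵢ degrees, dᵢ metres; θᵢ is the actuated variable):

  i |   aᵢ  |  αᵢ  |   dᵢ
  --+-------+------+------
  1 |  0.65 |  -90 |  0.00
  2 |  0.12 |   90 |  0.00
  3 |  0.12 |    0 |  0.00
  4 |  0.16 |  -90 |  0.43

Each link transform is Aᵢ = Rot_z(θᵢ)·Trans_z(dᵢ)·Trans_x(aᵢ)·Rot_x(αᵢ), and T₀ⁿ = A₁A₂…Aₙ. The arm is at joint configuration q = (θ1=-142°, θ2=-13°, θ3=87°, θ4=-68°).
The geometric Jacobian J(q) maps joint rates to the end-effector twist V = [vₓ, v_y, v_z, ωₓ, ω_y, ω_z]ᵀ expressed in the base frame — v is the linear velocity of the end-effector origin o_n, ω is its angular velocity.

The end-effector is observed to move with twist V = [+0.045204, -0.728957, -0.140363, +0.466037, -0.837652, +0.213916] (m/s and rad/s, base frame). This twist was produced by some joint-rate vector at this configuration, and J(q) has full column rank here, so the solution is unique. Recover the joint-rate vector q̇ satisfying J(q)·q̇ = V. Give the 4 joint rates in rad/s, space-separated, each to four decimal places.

0.8570 0.9470 -0.6090 -0.0510

o_n = [-0.5433, -0.6426, 0.4814]
J₁: ẑ×o_n = [0.6426, -0.5433, 0.0000], ω = ẑ
J2: z=[0.6157, -0.7880, 0.0000] o=[-0.5122, -0.4002, 0.0000] → [-0.3794, -0.2964, -0.1737, 0.6157, -0.7880, 0.0000]
J3: z=[0.1773, 0.1385, 0.9744] o=[-0.6043, -0.4722, 0.0270] → [0.2290, -0.0210, -0.0387, 0.1773, 0.1385, 0.9744]
J4: z=[0.1773, 0.1385, 0.9744] o=[-0.5354, -0.5704, 0.0284] → [0.1331, -0.0880, -0.0117, 0.1773, 0.1385, 0.9744]
q̇ = J⁺·V = [0.8570, 0.9470, -0.6090, -0.0510]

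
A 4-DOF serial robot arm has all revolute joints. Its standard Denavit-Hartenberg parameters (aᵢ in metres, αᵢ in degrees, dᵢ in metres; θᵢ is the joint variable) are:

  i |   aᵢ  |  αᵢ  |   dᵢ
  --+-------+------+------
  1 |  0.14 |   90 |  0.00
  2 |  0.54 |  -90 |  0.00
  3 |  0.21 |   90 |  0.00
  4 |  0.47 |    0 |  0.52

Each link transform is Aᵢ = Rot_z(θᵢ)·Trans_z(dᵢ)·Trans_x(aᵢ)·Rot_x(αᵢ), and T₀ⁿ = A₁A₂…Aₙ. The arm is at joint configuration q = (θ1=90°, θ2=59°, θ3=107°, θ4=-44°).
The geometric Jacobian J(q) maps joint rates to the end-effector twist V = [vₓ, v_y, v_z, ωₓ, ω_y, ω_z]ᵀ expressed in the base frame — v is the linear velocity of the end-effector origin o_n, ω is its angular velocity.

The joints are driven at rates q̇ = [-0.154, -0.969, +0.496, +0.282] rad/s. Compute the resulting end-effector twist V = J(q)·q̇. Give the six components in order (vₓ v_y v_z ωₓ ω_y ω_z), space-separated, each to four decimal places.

-0.1210 0.4013 -0.9703 -1.0514 -0.2863 0.3326

o_n = [-0.6762, 0.8716, 0.5836]
J₁: ẑ×o_n = [-0.8716, -0.6762, 0.0000], ω = ẑ
J2: z=[1.0000, -0.0000, 0.0000] o=[0.0000, 0.1400, 0.0000] → [-0.0000, -0.5836, 0.7316, 1.0000, -0.0000, 0.0000]
J3: z=[-0.0000, -0.8572, 0.5150] o=[-0.0000, 0.4181, 0.4629] → [-0.3370, -0.3483, -0.5796, -0.0000, -0.8572, 0.5150]
J4: z=[-0.2924, 0.4925, 0.8197] o=[-0.2008, 0.3865, 0.4102] → [-0.3122, -0.3390, 0.0923, -0.2924, 0.4925, 0.8197]
V = J·q̇ = [-0.1210, 0.4013, -0.9703, -1.0514, -0.2863, 0.3326]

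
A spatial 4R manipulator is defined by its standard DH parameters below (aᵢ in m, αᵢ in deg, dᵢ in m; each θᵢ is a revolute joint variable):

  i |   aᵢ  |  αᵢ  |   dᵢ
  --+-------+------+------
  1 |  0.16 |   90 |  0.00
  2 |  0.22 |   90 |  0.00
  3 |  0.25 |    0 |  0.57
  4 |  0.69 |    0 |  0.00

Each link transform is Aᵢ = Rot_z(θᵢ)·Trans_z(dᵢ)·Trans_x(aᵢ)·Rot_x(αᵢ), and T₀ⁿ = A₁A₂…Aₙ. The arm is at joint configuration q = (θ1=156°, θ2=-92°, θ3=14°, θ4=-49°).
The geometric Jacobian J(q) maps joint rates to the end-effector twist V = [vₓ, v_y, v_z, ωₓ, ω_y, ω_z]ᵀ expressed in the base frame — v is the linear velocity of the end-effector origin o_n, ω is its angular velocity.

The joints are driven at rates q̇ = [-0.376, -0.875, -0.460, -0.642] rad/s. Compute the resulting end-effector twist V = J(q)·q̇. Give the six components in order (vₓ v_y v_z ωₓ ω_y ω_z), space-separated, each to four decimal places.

0.3101 -1.1254 0.9379 -1.3620 -0.3514 -0.4145

o_n = [0.2706, -0.4875, -1.0073]
J₁: ẑ×o_n = [0.4875, 0.2706, -0.0000], ω = ẑ
J2: z=[0.4067, 0.9135, 0.0000] o=[-0.1462, 0.0651, 0.0000] → [-0.9202, 0.4097, -0.6055, 0.4067, 0.9135, 0.0000]
J3: z=[0.9130, -0.4065, 0.0349] o=[-0.1392, 0.0620, -0.2199] → [0.3392, 0.7332, -0.3351, 0.9130, -0.4065, 0.0349]
J4: z=[0.9130, -0.4065, 0.0349] o=[0.4136, -0.1179, -0.4424] → [0.2425, 0.5107, -0.3955, 0.9130, -0.4065, 0.0349]
V = J·q̇ = [0.3101, -1.1254, 0.9379, -1.3620, -0.3514, -0.4145]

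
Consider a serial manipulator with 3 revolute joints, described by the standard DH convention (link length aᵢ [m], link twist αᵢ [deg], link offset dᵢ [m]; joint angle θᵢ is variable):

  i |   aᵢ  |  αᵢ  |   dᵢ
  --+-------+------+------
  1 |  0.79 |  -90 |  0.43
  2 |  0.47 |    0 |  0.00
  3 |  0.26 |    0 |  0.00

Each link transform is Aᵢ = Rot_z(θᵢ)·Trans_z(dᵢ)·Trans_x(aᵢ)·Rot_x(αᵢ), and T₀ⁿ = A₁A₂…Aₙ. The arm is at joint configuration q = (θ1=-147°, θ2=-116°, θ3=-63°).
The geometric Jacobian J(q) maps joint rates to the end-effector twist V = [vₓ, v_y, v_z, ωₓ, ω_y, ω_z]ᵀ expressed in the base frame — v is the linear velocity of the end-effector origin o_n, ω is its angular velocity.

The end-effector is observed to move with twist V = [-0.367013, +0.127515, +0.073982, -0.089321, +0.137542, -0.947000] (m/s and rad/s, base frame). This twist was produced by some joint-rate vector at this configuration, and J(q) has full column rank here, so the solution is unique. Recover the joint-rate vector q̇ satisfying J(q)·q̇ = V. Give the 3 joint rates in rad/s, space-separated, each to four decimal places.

o_n = [-0.2717, -0.1765, 0.8570]
J₁: ẑ×o_n = [0.1765, -0.2717, 0.0000], ω = ẑ
J2: z=[0.5446, -0.8387, 0.0000] o=[-0.6625, -0.4303, 0.4300] → [-0.3581, -0.2325, 0.4660, 0.5446, -0.8387, 0.0000]
J3: z=[0.5446, -0.8387, 0.0000] o=[-0.4898, -0.3181, 0.8524] → [-0.0038, -0.0025, 0.2600, 0.5446, -0.8387, 0.0000]
q̇ = J⁺·V = [-0.9470, 0.5660, -0.7300]

-0.9470 0.5660 -0.7300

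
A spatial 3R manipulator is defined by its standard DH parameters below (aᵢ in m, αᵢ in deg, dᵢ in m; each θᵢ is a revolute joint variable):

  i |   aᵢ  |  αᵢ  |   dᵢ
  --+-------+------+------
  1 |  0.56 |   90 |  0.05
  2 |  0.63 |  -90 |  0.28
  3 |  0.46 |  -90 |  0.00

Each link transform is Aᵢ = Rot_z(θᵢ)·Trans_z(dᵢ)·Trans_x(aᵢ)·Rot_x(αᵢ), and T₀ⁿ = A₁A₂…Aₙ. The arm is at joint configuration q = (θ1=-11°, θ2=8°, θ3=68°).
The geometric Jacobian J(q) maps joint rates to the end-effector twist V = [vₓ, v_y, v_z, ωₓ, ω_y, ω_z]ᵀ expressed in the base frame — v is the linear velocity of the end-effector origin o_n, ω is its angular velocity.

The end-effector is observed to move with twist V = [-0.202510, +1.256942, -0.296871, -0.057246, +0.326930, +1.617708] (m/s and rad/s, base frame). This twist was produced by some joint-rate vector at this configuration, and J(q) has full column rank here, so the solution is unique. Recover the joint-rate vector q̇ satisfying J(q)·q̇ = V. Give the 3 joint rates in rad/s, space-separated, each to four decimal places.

o_n = [1.3576, -0.1146, 0.1617]
J₁: ẑ×o_n = [0.1146, 1.3576, -0.0000], ω = ẑ
J2: z=[-0.1908, -0.9816, 0.0000] o=[0.5497, -0.1069, 0.0500] → [-0.1096, 0.0213, 0.7945, -0.1908, -0.9816, 0.0000]
J3: z=[-0.1366, 0.0266, 0.9903] o=[1.1087, -0.5007, 0.1377] → [-0.3817, 0.2497, -0.0594, -0.1366, 0.0266, 0.9903]
q̇ = J⁺·V = [0.7740, -0.3100, 0.8520]

0.7740 -0.3100 0.8520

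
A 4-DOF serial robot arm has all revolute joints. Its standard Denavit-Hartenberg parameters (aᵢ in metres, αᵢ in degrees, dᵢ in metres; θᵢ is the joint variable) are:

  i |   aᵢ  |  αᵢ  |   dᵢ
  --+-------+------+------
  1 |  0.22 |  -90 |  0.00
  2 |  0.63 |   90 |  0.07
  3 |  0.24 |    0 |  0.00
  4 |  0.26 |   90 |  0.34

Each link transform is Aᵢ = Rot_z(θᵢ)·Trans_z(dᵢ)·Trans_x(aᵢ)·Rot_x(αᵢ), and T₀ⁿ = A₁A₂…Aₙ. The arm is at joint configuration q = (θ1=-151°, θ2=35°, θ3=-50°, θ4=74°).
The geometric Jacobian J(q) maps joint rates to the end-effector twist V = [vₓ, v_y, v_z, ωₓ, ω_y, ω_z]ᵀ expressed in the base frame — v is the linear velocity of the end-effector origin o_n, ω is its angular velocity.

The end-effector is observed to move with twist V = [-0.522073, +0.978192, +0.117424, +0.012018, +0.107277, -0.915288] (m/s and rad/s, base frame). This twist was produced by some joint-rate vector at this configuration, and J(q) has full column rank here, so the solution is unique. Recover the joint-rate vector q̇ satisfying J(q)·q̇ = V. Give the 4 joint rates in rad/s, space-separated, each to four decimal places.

o_n = [-1.0990, -0.5999, -0.3076]
J₁: ẑ×o_n = [0.5999, -1.0990, 0.0000], ω = ẑ
J2: z=[0.4848, -0.8746, 0.0000] o=[-0.1924, -0.1067, 0.0000] → [0.2690, 0.1491, -1.0320, 0.4848, -0.8746, 0.0000]
J3: z=[-0.5017, -0.2781, 0.8192] o=[-0.6098, -0.4181, -0.3614] → [0.1340, -0.3737, -0.0448, -0.5017, -0.2781, 0.8192]
J4: z=[-0.5017, -0.2781, 0.8192] o=[-0.8095, -0.3185, -0.4498] → [0.1909, -0.1657, 0.0607, -0.5017, -0.2781, 0.8192]
q̇ = J⁺·V = [-0.8260, -0.0880, -0.3150, 0.2060]

-0.8260 -0.0880 -0.3150 0.2060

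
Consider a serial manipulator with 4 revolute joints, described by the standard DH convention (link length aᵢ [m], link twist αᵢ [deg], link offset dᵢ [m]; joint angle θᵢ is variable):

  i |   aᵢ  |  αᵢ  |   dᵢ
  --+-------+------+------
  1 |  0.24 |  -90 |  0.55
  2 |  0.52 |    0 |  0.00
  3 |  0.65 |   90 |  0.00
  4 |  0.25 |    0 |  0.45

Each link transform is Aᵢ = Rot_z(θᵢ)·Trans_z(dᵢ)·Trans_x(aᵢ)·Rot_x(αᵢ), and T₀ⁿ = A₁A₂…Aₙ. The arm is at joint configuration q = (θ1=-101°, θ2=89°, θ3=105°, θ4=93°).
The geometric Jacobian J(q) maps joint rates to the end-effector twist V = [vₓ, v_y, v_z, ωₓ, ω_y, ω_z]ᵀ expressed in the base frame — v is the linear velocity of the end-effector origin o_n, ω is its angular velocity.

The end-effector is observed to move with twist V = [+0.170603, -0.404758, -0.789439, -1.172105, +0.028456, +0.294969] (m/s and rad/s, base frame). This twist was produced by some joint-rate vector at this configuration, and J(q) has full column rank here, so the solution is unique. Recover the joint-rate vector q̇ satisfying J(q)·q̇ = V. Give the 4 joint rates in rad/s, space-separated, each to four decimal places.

-0.4900 -0.2150 -0.9410 -0.8090

o_n = [0.3362, 0.4214, -0.2525]
J₁: ẑ×o_n = [-0.4214, 0.3362, 0.0000], ω = ẑ
J2: z=[0.9816, -0.1908, 0.0000] o=[-0.0458, -0.2356, 0.5500] → [0.1531, 0.7877, 0.7178, 0.9816, -0.1908, 0.0000]
J3: z=[0.9816, -0.1908, 0.0000] o=[-0.0475, -0.2445, 0.0301] → [0.0539, 0.2774, 0.7269, 0.9816, -0.1908, 0.0000]
J4: z=[0.0462, 0.2375, -0.9703] o=[0.0728, 0.3746, 0.1873] → [-0.0591, -0.2353, -0.0604, 0.0462, 0.2375, -0.9703]
q̇ = J⁺·V = [-0.4900, -0.2150, -0.9410, -0.8090]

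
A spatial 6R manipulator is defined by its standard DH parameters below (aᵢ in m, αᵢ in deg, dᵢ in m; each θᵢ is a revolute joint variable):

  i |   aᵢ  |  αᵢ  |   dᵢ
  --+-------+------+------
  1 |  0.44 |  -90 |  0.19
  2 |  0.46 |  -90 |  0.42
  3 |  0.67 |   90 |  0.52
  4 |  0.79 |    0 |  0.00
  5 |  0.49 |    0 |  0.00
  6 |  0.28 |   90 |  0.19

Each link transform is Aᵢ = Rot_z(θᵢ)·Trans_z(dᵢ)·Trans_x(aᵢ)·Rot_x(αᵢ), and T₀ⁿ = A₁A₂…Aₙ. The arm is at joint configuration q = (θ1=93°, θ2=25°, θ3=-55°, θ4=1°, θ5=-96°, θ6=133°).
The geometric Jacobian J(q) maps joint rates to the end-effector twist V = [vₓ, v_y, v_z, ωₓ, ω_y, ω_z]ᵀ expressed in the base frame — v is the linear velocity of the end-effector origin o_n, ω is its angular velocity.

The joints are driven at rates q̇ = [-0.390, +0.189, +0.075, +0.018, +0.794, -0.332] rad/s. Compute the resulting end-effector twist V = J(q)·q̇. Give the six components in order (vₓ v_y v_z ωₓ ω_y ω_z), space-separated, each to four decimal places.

0.3340 0.8369 -0.3950 -0.4434 -0.4118 -0.2918

o_n = [-1.9452, 1.3752, -0.5333]
J₁: ẑ×o_n = [-1.3752, -1.9452, 0.0000], ω = ẑ
J2: z=[-0.9986, -0.0523, 0.0000] o=[-0.0230, 0.4394, 0.1900] → [0.0379, -0.7223, -1.0351, -0.9986, -0.0523, 0.0000]
J3: z=[0.0221, -0.4220, -0.9063] o=[-0.4643, 0.8337, -0.0044] → [0.7139, 1.3539, -0.6131, 0.0221, -0.4220, -0.9063]
J4: z=[-0.5339, -0.7714, 0.3462] o=[-1.0191, 0.9334, -0.6381] → [-0.2338, -0.2646, -0.9503, -0.5339, -0.7714, 0.3462]
J5: z=[-0.5339, -0.7714, 0.3462] o=[-1.6864, 1.3037, -0.8421] → [-0.2629, 0.0753, -0.2378, -0.5339, -0.7714, 0.3462]
J6: z=[-0.5339, -0.7714, 0.3462] o=[-1.6611, 1.4894, -0.3893] → [0.1506, -0.1752, -0.1582, -0.5339, -0.7714, 0.3462]
V = J·q̇ = [0.3340, 0.8369, -0.3950, -0.4434, -0.4118, -0.2918]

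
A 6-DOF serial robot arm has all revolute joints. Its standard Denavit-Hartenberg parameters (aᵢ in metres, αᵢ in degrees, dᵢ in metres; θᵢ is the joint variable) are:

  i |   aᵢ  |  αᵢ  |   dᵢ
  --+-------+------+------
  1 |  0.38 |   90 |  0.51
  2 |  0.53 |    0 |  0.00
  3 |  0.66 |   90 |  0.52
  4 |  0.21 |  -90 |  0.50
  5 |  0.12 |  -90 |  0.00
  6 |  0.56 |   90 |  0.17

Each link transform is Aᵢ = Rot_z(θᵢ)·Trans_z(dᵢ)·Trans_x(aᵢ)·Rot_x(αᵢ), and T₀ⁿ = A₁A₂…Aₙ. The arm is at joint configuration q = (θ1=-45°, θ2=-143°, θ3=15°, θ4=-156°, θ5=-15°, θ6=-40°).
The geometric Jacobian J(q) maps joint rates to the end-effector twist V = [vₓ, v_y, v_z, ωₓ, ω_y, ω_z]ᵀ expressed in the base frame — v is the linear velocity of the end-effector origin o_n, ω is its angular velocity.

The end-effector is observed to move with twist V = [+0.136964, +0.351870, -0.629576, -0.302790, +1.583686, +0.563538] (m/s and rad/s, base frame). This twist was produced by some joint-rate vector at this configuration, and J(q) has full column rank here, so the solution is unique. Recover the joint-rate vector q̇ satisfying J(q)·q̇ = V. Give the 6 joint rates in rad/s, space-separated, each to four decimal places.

0.2430 -0.5930 0.4510 0.4690 0.9290 -0.8070

o_n = [-0.2456, 0.4264, 0.4144]
J₁: ẑ×o_n = [-0.4264, -0.2456, 0.0000], ω = ẑ
J2: z=[-0.7071, -0.7071, 0.0000] o=[0.2687, -0.2687, 0.5100] → [0.0676, -0.0676, -0.8552, -0.7071, -0.7071, 0.0000]
J3: z=[-0.7071, -0.7071, 0.0000] o=[-0.0306, 0.0306, 0.1910] → [-0.1579, 0.1579, -0.4319, -0.7071, -0.7071, 0.0000]
J4: z=[-0.5572, 0.5572, 0.6157] o=[-0.6856, -0.0498, -0.3290] → [0.1211, 0.6851, -0.5105, -0.5572, 0.5572, 0.6157]
J5: z=[0.4689, 0.8230, -0.3205] o=[-0.8203, 0.2057, 0.1300] → [0.3048, -0.3176, -0.3695, 0.4689, 0.8230, -0.3205]
J6: z=[0.7156, -0.5667, -0.4084] o=[-0.7582, 0.2103, 0.2325] → [-0.0148, -0.3394, 0.4452, 0.7156, -0.5667, -0.4084]
q̇ = J⁺·V = [0.2430, -0.5930, 0.4510, 0.4690, 0.9290, -0.8070]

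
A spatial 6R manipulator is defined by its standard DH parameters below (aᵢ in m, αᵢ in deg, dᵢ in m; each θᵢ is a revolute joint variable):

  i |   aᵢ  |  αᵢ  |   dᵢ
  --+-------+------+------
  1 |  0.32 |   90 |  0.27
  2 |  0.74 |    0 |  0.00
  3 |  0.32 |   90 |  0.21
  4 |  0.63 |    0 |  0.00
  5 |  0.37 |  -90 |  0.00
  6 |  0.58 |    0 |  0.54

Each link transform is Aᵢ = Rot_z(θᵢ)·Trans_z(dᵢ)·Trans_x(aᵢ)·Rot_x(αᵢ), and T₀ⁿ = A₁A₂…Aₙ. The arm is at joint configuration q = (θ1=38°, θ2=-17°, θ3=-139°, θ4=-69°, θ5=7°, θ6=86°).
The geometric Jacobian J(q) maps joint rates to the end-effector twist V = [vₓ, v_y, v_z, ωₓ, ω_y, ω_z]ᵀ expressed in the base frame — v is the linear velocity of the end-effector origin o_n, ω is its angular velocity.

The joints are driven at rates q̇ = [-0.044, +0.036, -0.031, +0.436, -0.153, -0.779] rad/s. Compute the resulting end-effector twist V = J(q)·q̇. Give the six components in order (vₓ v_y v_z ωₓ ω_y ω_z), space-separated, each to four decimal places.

o_n = [-0.1795, 0.4779, -0.9692]
J₁: ẑ×o_n = [-0.4779, -0.1795, 0.0000], ω = ẑ
J2: z=[0.6157, -0.7880, 0.0000] o=[0.2522, 0.1970, 0.2700] → [0.9765, 0.7629, -0.1672, 0.6157, -0.7880, 0.0000]
J3: z=[0.6157, -0.7880, 0.0000] o=[0.8098, 0.6327, 0.0536] → [0.8060, 0.6297, -0.8749, 0.6157, -0.7880, 0.0000]
J4: z=[-0.3205, -0.2504, 0.9135] o=[0.7087, 0.2872, -0.0765] → [0.0494, -1.0975, -0.2835, -0.3205, -0.2504, 0.9135]
J5: z=[-0.3205, -0.2504, 0.9135] o=[0.1841, 0.6237, -0.1683] → [0.3338, -0.5888, -0.0443, -0.3205, -0.2504, 0.9135]
J6: z=[-0.3466, -0.8665, -0.3591] o=[-0.1421, 0.7835, -0.2390] → [0.5230, -0.2397, 0.0735, -0.3466, -0.8665, -0.3591]
V = J·q̇ = [-0.4058, -0.1859, -0.1530, 0.1824, 0.6002, 0.4943]

-0.4058 -0.1859 -0.1530 0.1824 0.6002 0.4943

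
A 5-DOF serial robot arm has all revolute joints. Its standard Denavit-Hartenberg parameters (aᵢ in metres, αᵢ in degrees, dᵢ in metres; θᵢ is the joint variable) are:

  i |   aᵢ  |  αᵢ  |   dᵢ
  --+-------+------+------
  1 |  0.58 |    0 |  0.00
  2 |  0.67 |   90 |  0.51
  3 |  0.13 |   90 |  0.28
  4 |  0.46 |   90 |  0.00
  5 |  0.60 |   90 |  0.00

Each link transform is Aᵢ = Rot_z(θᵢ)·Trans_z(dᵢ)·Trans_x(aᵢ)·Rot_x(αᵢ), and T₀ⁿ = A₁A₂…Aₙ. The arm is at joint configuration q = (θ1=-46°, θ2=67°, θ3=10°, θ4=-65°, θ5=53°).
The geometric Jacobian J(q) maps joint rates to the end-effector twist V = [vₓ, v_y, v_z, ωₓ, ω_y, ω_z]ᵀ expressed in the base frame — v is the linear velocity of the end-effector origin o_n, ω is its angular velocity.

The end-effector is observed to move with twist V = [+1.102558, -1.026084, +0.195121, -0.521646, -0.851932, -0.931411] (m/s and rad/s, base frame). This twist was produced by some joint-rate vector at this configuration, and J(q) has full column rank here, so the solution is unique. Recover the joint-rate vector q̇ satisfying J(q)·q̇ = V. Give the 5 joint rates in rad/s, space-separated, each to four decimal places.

0.0710 -0.8820 0.9820 -0.0190 0.8840

o_n = [1.3783, 0.4544, 0.1209]
J₁: ẑ×o_n = [-0.4544, 1.3783, 0.0000], ω = ẑ
J2: z=[0.0000, 0.0000, 1.0000] o=[0.4029, -0.4172, 0.0000] → [-0.8716, 0.9754, 0.0000, 0.0000, 0.0000, 1.0000]
J3: z=[0.3584, -0.9336, 0.0000] o=[1.0284, -0.1771, 0.5100] → [0.3632, 0.1394, 0.5530, 0.3584, -0.9336, 0.0000]
J4: z=[0.1621, 0.0622, -0.9848] o=[1.2483, -0.3926, 0.5326] → [0.8085, -0.0613, 0.1292, 0.1621, 0.0622, -0.9848]
J5: z=[-0.9847, 0.0747, -0.1574] o=[1.2776, 0.0652, 0.5663] → [0.0280, -0.4544, -0.3908, -0.9847, 0.0747, -0.1574]
q̇ = J⁺·V = [0.0710, -0.8820, 0.9820, -0.0190, 0.8840]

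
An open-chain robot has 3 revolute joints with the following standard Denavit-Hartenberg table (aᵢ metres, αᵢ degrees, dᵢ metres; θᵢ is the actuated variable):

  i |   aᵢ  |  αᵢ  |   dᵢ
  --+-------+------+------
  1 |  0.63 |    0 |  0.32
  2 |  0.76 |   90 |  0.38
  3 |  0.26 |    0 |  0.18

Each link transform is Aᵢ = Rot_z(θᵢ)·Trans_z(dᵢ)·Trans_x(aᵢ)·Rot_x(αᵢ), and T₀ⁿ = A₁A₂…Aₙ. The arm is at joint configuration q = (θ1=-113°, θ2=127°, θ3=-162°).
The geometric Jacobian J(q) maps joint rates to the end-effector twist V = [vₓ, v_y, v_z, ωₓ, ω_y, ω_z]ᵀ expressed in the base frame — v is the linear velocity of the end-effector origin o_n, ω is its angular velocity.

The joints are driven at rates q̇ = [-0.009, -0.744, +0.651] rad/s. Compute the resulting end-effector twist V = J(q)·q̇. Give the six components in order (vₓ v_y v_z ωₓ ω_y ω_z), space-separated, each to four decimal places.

o_n = [0.2949, -0.6305, 0.6197]
J₁: ẑ×o_n = [0.6305, 0.2949, -0.0000], ω = ẑ
J2: z=[0.0000, 0.0000, 1.0000] o=[-0.2462, -0.5799, 0.3200] → [0.0506, 0.5410, -0.0000, 0.0000, 0.0000, 1.0000]
J3: z=[0.2419, -0.9703, 0.0000] o=[0.4913, -0.3961, 0.7000] → [0.0780, 0.0194, -0.2473, 0.2419, -0.9703, 0.0000]
V = J·q̇ = [0.0074, -0.3925, -0.1610, 0.1575, -0.6317, -0.7530]

0.0074 -0.3925 -0.1610 0.1575 -0.6317 -0.7530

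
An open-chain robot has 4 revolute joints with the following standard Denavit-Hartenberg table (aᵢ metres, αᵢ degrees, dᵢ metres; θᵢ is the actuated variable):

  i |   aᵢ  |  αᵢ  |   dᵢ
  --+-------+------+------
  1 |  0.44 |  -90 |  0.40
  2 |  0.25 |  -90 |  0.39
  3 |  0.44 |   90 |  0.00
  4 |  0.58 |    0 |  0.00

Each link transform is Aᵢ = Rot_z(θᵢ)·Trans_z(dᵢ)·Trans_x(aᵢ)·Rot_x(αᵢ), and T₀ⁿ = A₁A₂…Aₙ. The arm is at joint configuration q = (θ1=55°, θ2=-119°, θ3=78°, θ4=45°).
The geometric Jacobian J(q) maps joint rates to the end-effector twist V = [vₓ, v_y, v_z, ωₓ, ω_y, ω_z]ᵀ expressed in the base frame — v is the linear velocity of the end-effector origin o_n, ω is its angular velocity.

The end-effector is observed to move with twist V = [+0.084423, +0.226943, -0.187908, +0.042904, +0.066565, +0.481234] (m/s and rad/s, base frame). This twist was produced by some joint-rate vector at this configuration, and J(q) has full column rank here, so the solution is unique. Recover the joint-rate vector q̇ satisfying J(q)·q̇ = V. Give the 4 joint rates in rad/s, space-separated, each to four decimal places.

o_n = [0.7011, 0.2315, 0.9721]
J₁: ẑ×o_n = [-0.2315, 0.7011, 0.0000], ω = ẑ
J2: z=[-0.8192, 0.5736, 0.0000] o=[0.2524, 0.3604, 0.4000] → [0.3281, 0.4686, -0.1518, -0.8192, 0.5736, 0.0000]
J3: z=[0.5017, 0.7164, 0.4848] o=[-0.1366, 0.4848, 0.6187] → [0.3760, 0.2289, -0.7273, 0.5017, 0.7164, 0.4848]
J4: z=[-0.4423, -0.2692, 0.8555] o=[0.1905, 0.2016, 0.6987] → [-0.0992, 0.5578, 0.1243, -0.4423, -0.2692, 0.8555]
q̇ = J⁺·V = [-0.1330, -0.1030, 0.3670, 0.5100]

-0.1330 -0.1030 0.3670 0.5100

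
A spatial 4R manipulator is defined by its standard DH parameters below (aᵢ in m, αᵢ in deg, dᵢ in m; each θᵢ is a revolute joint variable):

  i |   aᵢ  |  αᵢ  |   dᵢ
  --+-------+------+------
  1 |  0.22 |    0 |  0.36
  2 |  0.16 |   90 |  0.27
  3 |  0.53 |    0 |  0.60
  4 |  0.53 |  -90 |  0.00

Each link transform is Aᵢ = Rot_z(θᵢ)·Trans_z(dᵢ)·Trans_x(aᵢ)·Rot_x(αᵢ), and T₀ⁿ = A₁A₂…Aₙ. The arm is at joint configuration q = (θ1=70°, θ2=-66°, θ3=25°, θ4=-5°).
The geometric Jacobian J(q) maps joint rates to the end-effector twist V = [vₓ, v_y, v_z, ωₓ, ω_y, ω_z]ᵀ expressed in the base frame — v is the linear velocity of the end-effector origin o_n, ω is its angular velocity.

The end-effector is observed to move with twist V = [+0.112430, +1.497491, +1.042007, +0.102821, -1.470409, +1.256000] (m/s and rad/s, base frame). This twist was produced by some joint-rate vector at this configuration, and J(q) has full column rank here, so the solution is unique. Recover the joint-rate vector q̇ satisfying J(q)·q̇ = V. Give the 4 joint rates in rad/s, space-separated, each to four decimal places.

o_n = [1.2527, -0.3124, 1.0353]
J₁: ẑ×o_n = [0.3124, 1.2527, -0.0000], ω = ẑ
J2: z=[0.0000, 0.0000, 1.0000] o=[0.0752, 0.2067, 0.3600] → [0.5191, 1.1775, -0.0000, 0.0000, 0.0000, 1.0000]
J3: z=[0.0698, -0.9976, 0.0000] o=[0.2349, 0.2179, 0.6300] → [-0.4043, -0.0283, 0.9784, 0.0698, -0.9976, 0.0000]
J4: z=[0.0698, -0.9976, 0.0000] o=[0.7559, -0.3471, 0.8540] → [-0.1808, -0.0126, 0.4980, 0.0698, -0.9976, 0.0000]
q̇ = J⁺·V = [0.6280, 0.6280, 0.6410, 0.8330]

0.6280 0.6280 0.6410 0.8330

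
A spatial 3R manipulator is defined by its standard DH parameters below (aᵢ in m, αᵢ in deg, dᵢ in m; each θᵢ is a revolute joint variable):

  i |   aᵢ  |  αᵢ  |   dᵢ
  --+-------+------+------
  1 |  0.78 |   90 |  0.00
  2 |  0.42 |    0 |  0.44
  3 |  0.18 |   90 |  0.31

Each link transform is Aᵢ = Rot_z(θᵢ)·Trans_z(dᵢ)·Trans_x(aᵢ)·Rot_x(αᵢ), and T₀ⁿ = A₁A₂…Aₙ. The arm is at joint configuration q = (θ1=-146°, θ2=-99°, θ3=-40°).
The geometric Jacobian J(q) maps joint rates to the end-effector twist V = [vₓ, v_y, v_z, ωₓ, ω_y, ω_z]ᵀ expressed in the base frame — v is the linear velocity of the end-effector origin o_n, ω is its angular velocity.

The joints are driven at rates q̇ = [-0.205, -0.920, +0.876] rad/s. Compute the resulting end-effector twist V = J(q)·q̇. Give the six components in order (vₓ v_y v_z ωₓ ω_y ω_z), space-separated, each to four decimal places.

0.3819 0.4006 0.0664 0.0246 -0.0365 -0.2050

o_n = [-0.8990, 0.2983, -0.5329]
J₁: ẑ×o_n = [-0.2983, -0.8990, 0.0000], ω = ẑ
J2: z=[-0.5592, 0.8290, 0.0000] o=[-0.6466, -0.4362, 0.0000] → [-0.4418, -0.2980, -0.2016, -0.5592, 0.8290, 0.0000]
J3: z=[-0.5592, 0.8290, 0.0000] o=[-0.8382, -0.0347, -0.4148] → [-0.0979, -0.0660, -0.1358, -0.5592, 0.8290, 0.0000]
V = J·q̇ = [0.3819, 0.4006, 0.0664, 0.0246, -0.0365, -0.2050]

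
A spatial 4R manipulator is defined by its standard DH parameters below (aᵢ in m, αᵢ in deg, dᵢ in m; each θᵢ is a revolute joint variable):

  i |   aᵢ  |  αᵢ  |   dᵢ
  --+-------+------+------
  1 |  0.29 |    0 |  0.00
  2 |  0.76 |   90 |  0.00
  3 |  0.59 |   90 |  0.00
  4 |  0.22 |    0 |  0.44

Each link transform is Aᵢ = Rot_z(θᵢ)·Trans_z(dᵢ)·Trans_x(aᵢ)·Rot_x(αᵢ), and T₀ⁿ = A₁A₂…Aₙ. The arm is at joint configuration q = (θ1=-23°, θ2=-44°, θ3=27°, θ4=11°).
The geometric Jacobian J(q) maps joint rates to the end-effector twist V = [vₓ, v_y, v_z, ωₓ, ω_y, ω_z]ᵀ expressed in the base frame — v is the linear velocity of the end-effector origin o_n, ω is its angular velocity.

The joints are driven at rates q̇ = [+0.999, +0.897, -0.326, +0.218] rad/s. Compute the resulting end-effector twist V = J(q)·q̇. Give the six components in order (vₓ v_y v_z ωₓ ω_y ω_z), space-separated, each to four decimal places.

3.0228 1.4334 -0.3034 0.3388 0.0363 1.7018

o_n = [0.8839, -1.6742, -0.0261]
J₁: ẑ×o_n = [1.6742, 0.8839, -0.0000], ω = ẑ
J2: z=[0.0000, 0.0000, 1.0000] o=[0.2669, -0.1133, 0.0000] → [1.5609, 0.6170, -0.0000, 0.0000, 0.0000, 1.0000]
J3: z=[-0.9205, -0.3907, 0.0000] o=[0.5639, -0.8129, 0.0000] → [0.0102, -0.0241, 0.9179, -0.9205, -0.3907, 0.0000]
J4: z=[0.1774, -0.4179, -0.8910] o=[0.7693, -1.2968, 0.2679] → [-0.2134, -0.0500, -0.0191, 0.1774, -0.4179, -0.8910]
V = J·q̇ = [3.0228, 1.4334, -0.3034, 0.3388, 0.0363, 1.7018]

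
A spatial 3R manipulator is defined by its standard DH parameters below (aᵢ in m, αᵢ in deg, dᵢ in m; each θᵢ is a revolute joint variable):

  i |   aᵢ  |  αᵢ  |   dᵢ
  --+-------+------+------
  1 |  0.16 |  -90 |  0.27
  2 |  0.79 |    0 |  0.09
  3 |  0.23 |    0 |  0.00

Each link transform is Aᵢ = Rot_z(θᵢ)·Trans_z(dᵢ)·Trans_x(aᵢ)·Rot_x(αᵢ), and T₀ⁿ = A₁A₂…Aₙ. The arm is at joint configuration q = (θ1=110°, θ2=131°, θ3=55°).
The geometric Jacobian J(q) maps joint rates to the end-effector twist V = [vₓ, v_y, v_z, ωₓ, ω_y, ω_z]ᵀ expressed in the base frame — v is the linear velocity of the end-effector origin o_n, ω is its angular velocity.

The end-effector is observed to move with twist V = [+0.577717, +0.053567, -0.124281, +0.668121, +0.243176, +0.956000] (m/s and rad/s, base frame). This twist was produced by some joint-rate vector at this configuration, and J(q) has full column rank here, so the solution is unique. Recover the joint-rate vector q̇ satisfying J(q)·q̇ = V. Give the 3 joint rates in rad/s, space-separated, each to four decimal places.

o_n = [0.1162, -0.5824, -0.3022]
J₁: ẑ×o_n = [0.5824, 0.1162, -0.0000], ω = ẑ
J2: z=[-0.9397, -0.3420, 0.0000] o=[-0.0547, 0.1504, 0.2700] → [0.1957, -0.5377, 0.7470, -0.9397, -0.3420, 0.0000]
J3: z=[-0.9397, -0.3420, 0.0000] o=[0.0380, -0.3675, -0.3262] → [-0.0082, 0.0226, 0.2287, -0.9397, -0.3420, 0.0000]
q̇ = J⁺·V = [0.9560, 0.0740, -0.7850]

0.9560 0.0740 -0.7850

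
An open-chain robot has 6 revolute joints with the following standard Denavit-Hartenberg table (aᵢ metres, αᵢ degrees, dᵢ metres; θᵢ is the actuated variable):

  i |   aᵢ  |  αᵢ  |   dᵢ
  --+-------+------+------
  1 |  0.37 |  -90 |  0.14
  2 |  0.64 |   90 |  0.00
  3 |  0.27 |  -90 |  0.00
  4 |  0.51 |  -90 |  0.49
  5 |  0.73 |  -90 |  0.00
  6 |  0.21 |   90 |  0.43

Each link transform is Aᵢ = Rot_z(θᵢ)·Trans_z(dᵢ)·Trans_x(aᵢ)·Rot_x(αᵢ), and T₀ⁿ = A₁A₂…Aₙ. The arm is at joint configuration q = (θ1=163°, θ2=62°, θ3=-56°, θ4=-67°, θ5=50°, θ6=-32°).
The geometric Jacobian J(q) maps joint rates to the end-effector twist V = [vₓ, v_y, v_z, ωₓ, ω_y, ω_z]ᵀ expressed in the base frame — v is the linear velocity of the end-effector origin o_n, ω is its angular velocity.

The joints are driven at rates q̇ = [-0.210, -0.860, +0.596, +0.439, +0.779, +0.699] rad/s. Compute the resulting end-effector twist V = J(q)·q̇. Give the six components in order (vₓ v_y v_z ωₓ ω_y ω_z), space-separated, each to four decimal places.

0.6294 0.1585 0.1883 0.4225 1.2164 -0.5477

o_n = [-0.9461, 1.1529, -0.0937]
J₁: ẑ×o_n = [-1.1529, -0.9461, 0.0000], ω = ẑ
J2: z=[-0.2924, -0.9563, 0.0000] o=[-0.3538, 0.1082, 0.1400] → [0.2235, -0.0683, -0.8718, -0.2924, -0.9563, 0.0000]
J3: z=[-0.8444, 0.2581, 0.4695] o=[-0.6412, 0.1960, -0.4251] → [-0.3637, 0.1367, -0.7292, -0.8444, 0.2581, 0.4695]
J4: z=[-0.5357, -0.4210, -0.7320] o=[-0.6435, 0.4308, -0.5584] → [0.3329, 0.4704, -0.5142, -0.5357, -0.4210, -0.7320]
J5: z=[0.3219, 0.6996, -0.6379] o=[-1.3041, 0.5190, -0.7951] → [0.8950, -0.4542, -0.0464, 0.3219, 0.6996, -0.6379]
J6: z=[0.9423, -0.1717, 0.2873] o=[-1.3708, 1.0253, -0.2735] → [-0.0675, -0.0474, 0.1931, 0.9423, -0.1717, 0.2873]
V = J·q̇ = [0.6294, 0.1585, 0.1883, 0.4225, 1.2164, -0.5477]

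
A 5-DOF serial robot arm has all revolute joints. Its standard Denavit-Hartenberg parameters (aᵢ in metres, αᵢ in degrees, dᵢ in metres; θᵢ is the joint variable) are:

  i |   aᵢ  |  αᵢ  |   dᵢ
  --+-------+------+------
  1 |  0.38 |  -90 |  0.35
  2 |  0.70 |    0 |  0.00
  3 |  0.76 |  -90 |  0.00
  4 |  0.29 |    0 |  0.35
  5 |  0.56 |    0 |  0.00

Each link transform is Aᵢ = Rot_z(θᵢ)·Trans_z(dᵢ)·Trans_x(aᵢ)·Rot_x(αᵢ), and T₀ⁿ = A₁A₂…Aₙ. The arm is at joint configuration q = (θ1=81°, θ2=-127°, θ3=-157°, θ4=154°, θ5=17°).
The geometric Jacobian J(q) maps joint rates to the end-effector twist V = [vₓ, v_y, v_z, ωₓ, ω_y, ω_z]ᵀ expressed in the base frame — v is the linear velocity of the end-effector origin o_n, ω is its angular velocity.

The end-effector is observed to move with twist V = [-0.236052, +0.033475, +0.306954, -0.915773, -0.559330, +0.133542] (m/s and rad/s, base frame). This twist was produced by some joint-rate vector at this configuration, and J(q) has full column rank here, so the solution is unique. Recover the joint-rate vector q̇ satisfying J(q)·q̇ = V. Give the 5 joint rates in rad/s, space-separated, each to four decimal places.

o_n = [0.1505, -0.4226, 0.8765]
J₁: ẑ×o_n = [0.4226, 0.1505, -0.0000], ω = ẑ
J2: z=[-0.9877, 0.1564, 0.0000] o=[0.0594, 0.3753, 0.3500] → [0.0824, 0.5200, 0.7739, -0.9877, 0.1564, 0.0000]
J3: z=[-0.9877, 0.1564, 0.0000] o=[-0.0065, -0.0408, 0.9090] → [-0.0051, -0.0321, 0.3526, -0.9877, 0.1564, 0.0000]
J4: z=[-0.1518, -0.9583, -0.2419] o=[0.0223, 0.1408, 0.1716] → [-0.8119, 0.0760, 0.2084, -0.1518, -0.9583, -0.2419]
J5: z=[-0.1518, -0.9583, -0.2419] o=[0.0849, -0.2768, 0.3399] → [-0.5496, 0.0656, 0.0850, -0.1518, -0.9583, -0.2419]
q̇ = J⁺·V = [0.3070, -0.0580, 0.8750, -0.1430, 0.8600]

0.3070 -0.0580 0.8750 -0.1430 0.8600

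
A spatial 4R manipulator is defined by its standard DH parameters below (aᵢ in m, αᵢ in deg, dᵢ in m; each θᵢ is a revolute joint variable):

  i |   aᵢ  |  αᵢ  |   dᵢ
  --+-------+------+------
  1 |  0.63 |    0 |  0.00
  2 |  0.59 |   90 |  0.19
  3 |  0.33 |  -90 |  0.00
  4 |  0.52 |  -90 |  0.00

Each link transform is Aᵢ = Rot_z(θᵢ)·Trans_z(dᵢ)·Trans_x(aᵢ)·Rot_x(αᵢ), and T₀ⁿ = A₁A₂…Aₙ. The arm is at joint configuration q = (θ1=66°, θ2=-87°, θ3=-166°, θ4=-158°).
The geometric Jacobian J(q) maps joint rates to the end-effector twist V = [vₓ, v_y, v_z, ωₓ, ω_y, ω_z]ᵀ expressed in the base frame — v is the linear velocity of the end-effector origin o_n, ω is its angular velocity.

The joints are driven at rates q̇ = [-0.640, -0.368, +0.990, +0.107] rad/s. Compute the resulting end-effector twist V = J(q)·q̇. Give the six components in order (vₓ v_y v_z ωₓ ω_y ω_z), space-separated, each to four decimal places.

-0.1528 -0.8156 0.1411 -0.3306 -0.9335 -1.1118

o_n = [0.8751, 0.1293, 0.2268]
J₁: ẑ×o_n = [-0.1293, 0.8751, 0.0000], ω = ẑ
J2: z=[0.0000, 0.0000, 1.0000] o=[0.2562, 0.5755, 0.0000] → [0.4462, 0.6188, -0.0000, 0.0000, 0.0000, 1.0000]
J3: z=[-0.3584, -0.9336, 0.0000] o=[0.8071, 0.3641, 0.1900] → [-0.0344, 0.0132, 0.1476, -0.3584, -0.9336, 0.0000]
J4: z=[0.2259, -0.0867, -0.9703] o=[0.5081, 0.4788, 0.1102] → [-0.3492, -0.3824, -0.0471, 0.2259, -0.0867, -0.9703]
V = J·q̇ = [-0.1528, -0.8156, 0.1411, -0.3306, -0.9335, -1.1118]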